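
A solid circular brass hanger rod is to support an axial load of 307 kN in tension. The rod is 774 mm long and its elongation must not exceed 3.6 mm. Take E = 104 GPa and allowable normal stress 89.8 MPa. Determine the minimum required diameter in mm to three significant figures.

Required area A ≥ P/σ_allow = 307000/89.8 = 3419 mm².
For a solid circular section, d ≥ √(4A/π) = 65.98 mm.
Elongation limit: A ≥ PL/(Eδ_allow) = 307000·774/(104000·3.6) = 634.7 mm² ⇒ d ≥ 28.43 mm.
The stress limit governs.

66.0 mm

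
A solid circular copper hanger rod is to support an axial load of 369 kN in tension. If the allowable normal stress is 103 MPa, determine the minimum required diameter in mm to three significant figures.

67.5 mm

Required area A ≥ P/σ_allow = 369000/103 = 3583 mm².
For a solid circular section, d ≥ √(4A/π) = 67.54 mm.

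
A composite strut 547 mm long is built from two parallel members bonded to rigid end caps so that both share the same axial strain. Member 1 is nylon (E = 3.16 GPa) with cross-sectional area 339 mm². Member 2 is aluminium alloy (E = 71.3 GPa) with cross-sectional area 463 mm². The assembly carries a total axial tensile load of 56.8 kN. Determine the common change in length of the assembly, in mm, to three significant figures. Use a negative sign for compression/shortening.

0.912 mm

Equal strain + equilibrium ⇒ each member carries load in proportion to AE: A₁E₁ = 1071000 N, A₂E₂ = 33010000 N, ΣAE = 34080000 N.
δ = PL/ΣAE = 56800·547/34080000 = 0.9116 mm.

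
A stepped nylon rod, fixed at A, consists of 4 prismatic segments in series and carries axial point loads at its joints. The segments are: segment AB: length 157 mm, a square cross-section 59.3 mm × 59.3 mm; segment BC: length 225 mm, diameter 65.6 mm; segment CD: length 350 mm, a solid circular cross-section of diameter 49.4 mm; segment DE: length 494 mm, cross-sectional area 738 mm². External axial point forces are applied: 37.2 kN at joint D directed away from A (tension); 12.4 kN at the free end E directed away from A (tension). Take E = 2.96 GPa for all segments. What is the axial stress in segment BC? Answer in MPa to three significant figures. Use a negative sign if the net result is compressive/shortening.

14.7 MPa

Internal axial forces (sectioning from the free end, tension +): N_DE = 12.4 kN, N_CD = 49.6 kN, N_BC = 49.6 kN, N_AB = 49.6 kN.
A_BC = 3380 mm².
σ_BC = N_BC/A_BC = 49600/3380 = 14.68 MPa.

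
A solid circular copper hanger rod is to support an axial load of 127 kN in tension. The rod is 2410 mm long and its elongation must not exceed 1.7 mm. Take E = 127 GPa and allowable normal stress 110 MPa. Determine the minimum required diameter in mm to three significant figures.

42.5 mm

Required area A ≥ P/σ_allow = 127000/110 = 1155 mm².
For a solid circular section, d ≥ √(4A/π) = 38.34 mm.
Elongation limit: A ≥ PL/(Eδ_allow) = 127000·2410/(127000·1.7) = 1418 mm² ⇒ d ≥ 42.49 mm.
The elongation limit governs.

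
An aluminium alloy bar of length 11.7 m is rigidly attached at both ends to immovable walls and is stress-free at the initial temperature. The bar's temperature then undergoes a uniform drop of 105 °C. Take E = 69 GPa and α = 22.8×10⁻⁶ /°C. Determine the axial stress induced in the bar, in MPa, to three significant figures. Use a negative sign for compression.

165 MPa

Free thermal expansion αLΔT = 22.8e-6 · 11700 · -105 = -28.01 mm.
The walls impose strain ε = −(-28.01)/11700 = 2.3940e-03; σ = Eε = 69000 · 2.3940e-03 = 165.2 MPa.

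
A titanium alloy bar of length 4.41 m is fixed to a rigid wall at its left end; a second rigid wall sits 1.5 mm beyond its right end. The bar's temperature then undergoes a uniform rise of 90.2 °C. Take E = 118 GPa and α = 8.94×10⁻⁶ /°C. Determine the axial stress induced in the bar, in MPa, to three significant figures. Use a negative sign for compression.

-55.0 MPa

Free thermal expansion αLΔT = 8.94e-6 · 4410 · 90.2 = 3.556 mm.
The walls engage after the gap closes; constrained expansion = 3.556 − 1.5 = 2.056 mm.
The walls impose strain ε = −(2.056)/4410 = -4.6625e-04; σ = Eε = 118000 · -4.6625e-04 = -55.02 MPa.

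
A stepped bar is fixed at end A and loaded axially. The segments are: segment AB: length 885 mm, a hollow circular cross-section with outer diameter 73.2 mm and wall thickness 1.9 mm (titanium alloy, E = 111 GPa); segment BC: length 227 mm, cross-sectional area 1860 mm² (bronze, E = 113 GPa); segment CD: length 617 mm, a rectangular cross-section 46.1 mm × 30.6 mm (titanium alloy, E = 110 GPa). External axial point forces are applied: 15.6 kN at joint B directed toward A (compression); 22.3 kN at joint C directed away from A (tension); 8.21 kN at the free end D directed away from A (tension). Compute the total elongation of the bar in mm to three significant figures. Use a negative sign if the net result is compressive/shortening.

0.345 mm

Internal axial forces (sectioning from the free end, tension +): N_CD = 8.21 kN, N_BC = 30.51 kN, N_AB = 14.91 kN.
A_AB = 425.6 mm².
A_CD = 1411 mm².
δ_AB = 14910·885/(425.6·111000) = 0.2793 mm
δ_BC = 30510·227/(1860·113000) = 0.03295 mm
δ_CD = 8210·617/(1411·110000) = 0.03264 mm
δ = Σδ_i = 0.3449 mm.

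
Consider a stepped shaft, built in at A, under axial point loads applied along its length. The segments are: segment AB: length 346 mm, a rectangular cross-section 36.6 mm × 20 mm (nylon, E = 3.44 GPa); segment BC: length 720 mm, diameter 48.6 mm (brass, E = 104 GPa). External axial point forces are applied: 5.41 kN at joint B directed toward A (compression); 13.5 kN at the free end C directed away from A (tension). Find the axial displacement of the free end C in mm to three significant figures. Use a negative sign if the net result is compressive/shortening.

1.16 mm

Internal axial forces (sectioning from the free end, tension +): N_BC = 13.5 kN, N_AB = 8.09 kN.
A_AB = 732 mm².
A_BC = 1855 mm².
δ_AB = 8090·346/(732·3440) = 1.112 mm
δ_BC = 13500·720/(1855·104000) = 0.05038 mm
δ = Σδ_i = 1.162 mm.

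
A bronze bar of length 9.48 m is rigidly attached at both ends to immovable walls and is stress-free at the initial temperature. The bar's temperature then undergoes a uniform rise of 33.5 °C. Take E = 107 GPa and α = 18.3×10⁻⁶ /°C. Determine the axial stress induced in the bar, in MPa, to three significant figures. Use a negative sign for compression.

-65.6 MPa

Free thermal expansion αLΔT = 18.3e-6 · 9480 · 33.5 = 5.812 mm.
The walls impose strain ε = −(5.812)/9480 = -6.1305e-04; σ = Eε = 107000 · -6.1305e-04 = -65.6 MPa.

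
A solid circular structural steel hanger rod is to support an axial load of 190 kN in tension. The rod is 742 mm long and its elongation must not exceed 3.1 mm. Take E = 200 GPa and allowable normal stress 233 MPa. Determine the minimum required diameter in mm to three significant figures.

32.2 mm

Required area A ≥ P/σ_allow = 190000/233 = 815.5 mm².
For a solid circular section, d ≥ √(4A/π) = 32.22 mm.
Elongation limit: A ≥ PL/(Eδ_allow) = 190000·742/(200000·3.1) = 227.4 mm² ⇒ d ≥ 17.02 mm.
The stress limit governs.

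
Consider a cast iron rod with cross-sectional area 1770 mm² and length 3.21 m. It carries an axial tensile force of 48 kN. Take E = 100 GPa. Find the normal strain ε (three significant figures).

2.71e-04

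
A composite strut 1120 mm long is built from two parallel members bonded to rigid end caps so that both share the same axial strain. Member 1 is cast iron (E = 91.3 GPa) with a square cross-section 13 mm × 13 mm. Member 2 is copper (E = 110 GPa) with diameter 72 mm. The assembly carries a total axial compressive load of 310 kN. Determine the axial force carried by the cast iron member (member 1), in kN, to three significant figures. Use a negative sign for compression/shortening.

A_1 = 169 mm².
A_2 = 4072 mm².
Equal strain + equilibrium ⇒ each member carries load in proportion to AE: A₁E₁ = 15430000 N, A₂E₂ = 447900000 N, ΣAE = 463300000 N.
F₁ = P·A₁E₁/ΣAE = -310000·15430000/463300000 = -10320 N.

-10.3 kN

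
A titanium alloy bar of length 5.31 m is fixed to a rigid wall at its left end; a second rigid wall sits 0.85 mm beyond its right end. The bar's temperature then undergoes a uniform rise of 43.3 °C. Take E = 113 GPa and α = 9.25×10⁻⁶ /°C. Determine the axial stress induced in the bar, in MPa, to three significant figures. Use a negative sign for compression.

-27.2 MPa

Free thermal expansion αLΔT = 9.25e-6 · 5310 · 43.3 = 2.127 mm.
The walls engage after the gap closes; constrained expansion = 2.127 − 0.85 = 1.277 mm.
The walls impose strain ε = −(1.277)/5310 = -2.4045e-04; σ = Eε = 113000 · -2.4045e-04 = -27.17 MPa.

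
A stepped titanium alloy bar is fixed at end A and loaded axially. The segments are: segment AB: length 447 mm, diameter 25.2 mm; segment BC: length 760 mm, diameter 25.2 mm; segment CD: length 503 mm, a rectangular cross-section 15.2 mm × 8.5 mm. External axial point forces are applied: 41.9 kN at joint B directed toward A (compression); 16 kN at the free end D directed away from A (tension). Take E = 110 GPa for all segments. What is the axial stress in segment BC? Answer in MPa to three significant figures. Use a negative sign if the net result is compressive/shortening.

Internal axial forces (sectioning from the free end, tension +): N_CD = 16 kN, N_BC = 16 kN, N_AB = -25.9 kN.
A_BC = 498.8 mm².
σ_BC = N_BC/A_BC = 16000/498.8 = 32.08 MPa.

32.1 MPa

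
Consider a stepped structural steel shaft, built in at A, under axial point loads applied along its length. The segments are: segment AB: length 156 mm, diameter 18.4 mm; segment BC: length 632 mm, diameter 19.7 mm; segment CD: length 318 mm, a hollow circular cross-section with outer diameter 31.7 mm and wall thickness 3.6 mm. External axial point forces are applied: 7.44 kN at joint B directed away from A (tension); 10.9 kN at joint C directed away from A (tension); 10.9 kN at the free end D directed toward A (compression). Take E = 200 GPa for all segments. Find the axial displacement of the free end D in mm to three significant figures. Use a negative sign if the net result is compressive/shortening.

Internal axial forces (sectioning from the free end, tension +): N_CD = -10.9 kN, N_BC = 0 kN, N_AB = 7.44 kN.
A_AB = 265.9 mm².
A_BC = 304.8 mm².
A_CD = 317.8 mm².
δ_AB = 7440·156/(265.9·200000) = 0.02182 mm
δ_BC = 0·632/(304.8·200000) = 0 mm
δ_CD = -10900·318/(317.8·200000) = -0.05453 mm
δ = Σδ_i = -0.03271 mm.

-0.0327 mm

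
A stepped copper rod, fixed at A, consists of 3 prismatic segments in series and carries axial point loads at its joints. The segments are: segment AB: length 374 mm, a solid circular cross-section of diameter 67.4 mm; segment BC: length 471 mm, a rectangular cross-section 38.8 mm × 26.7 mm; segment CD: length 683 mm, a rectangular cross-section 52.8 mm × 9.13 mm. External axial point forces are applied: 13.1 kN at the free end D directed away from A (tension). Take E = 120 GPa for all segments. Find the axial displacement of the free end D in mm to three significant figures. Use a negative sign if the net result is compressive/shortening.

Internal axial forces (sectioning from the free end, tension +): N_CD = 13.1 kN, N_BC = 13.1 kN, N_AB = 13.1 kN.
A_AB = 3568 mm².
A_BC = 1036 mm².
A_CD = 482.1 mm².
δ_AB = 13100·374/(3568·120000) = 0.01144 mm
δ_BC = 13100·471/(1036·120000) = 0.04963 mm
δ_CD = 13100·683/(482.1·120000) = 0.1547 mm
δ = Σδ_i = 0.2157 mm.

0.216 mm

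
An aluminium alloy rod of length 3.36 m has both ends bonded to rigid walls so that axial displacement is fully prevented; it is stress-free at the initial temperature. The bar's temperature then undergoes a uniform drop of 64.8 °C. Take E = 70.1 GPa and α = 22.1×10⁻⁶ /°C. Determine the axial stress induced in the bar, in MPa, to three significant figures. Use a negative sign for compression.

100 MPa

Free thermal expansion αLΔT = 22.1e-6 · 3360 · -64.8 = -4.812 mm.
The walls impose strain ε = −(-4.812)/3360 = 1.4321e-03; σ = Eε = 70100 · 1.4321e-03 = 100.4 MPa.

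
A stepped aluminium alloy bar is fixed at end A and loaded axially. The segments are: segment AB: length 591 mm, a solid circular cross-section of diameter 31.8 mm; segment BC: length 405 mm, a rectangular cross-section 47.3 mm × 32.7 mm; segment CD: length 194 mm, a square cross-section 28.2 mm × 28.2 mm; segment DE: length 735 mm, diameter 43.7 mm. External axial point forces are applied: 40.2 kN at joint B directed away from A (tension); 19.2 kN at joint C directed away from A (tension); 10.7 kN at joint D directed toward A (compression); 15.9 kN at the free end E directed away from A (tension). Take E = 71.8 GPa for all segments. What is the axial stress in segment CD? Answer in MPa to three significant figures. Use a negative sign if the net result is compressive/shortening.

6.54 MPa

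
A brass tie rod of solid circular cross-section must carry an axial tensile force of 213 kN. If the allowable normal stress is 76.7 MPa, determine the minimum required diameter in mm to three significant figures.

Required area A ≥ P/σ_allow = 213000/76.7 = 2777 mm².
For a solid circular section, d ≥ √(4A/π) = 59.46 mm.

59.5 mm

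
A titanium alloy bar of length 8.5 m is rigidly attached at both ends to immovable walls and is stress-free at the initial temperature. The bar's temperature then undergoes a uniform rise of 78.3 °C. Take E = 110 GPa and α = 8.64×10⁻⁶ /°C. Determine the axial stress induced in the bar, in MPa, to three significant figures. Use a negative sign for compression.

-74.4 MPa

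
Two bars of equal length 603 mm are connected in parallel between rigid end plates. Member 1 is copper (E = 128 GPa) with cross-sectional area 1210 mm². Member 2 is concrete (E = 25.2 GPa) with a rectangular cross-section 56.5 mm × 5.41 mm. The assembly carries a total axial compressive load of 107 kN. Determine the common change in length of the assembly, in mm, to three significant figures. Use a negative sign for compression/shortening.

-0.397 mm

A_2 = 305.7 mm².
Equal strain + equilibrium ⇒ each member carries load in proportion to AE: A₁E₁ = 154900000 N, A₂E₂ = 7703000 N, ΣAE = 162600000 N.
δ = PL/ΣAE = -107000·603/162600000 = -0.3969 mm.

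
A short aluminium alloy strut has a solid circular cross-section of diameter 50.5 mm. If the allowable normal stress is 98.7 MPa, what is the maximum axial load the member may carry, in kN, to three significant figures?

198 kN

A = 2003 mm².
P_max = σ_allow · A = 98.7 · 2003 = 197700 N = 197.7 kN.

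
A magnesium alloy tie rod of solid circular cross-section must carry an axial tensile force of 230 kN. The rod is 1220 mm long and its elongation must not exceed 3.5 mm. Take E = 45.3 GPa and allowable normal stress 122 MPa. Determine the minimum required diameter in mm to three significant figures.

Required area A ≥ P/σ_allow = 230000/122 = 1885 mm².
For a solid circular section, d ≥ √(4A/π) = 48.99 mm.
Elongation limit: A ≥ PL/(Eδ_allow) = 230000·1220/(45300·3.5) = 1770 mm² ⇒ d ≥ 47.47 mm.
The stress limit governs.

49.0 mm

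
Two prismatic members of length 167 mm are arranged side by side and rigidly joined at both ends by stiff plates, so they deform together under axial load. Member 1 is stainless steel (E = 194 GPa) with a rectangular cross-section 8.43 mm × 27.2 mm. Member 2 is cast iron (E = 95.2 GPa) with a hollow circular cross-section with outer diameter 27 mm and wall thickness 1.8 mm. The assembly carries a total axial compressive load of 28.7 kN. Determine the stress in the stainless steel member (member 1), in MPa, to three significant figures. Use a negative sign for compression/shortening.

-95.9 MPa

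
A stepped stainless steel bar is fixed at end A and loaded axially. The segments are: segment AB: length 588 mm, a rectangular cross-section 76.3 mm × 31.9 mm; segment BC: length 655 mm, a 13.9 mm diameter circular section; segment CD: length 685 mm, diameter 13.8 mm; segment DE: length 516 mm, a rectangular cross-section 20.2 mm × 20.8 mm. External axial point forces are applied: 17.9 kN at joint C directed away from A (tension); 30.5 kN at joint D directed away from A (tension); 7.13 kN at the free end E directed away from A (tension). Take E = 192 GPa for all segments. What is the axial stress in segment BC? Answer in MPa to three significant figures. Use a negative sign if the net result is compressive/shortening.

Internal axial forces (sectioning from the free end, tension +): N_DE = 7.13 kN, N_CD = 37.63 kN, N_BC = 55.53 kN, N_AB = 55.53 kN.
A_BC = 151.7 mm².
σ_BC = N_BC/A_BC = 55530/151.7 = 365.9 MPa.

366 MPa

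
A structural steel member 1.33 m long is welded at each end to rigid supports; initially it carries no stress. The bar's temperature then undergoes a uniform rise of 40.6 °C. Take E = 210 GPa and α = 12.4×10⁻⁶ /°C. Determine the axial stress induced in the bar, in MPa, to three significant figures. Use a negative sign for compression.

-106 MPa

Free thermal expansion αLΔT = 12.4e-6 · 1330 · 40.6 = 0.6696 mm.
The walls impose strain ε = −(0.6696)/1330 = -5.0344e-04; σ = Eε = 210000 · -5.0344e-04 = -105.7 MPa.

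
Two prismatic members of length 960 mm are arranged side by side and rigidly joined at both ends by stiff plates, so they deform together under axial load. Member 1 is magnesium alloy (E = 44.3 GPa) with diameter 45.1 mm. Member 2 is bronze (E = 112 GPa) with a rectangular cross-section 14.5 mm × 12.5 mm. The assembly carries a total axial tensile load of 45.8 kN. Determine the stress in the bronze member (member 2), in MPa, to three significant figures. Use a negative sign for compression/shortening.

A_1 = 1598 mm².
A_2 = 181.2 mm².
Equal strain + equilibrium ⇒ each member carries load in proportion to AE: A₁E₁ = 70770000 N, A₂E₂ = 20300000 N, ΣAE = 91070000 N.
σ₂ = P·E₂/ΣAE = 45800·112000/91070000 = 56.33 MPa.

56.3 MPa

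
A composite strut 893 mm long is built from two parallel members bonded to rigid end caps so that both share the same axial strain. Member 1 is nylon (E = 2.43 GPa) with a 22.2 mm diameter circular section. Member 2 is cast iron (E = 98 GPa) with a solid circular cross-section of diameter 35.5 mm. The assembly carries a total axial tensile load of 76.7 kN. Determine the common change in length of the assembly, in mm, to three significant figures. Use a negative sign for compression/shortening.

0.699 mm

A_1 = 387.1 mm².
A_2 = 989.8 mm².
Equal strain + equilibrium ⇒ each member carries load in proportion to AE: A₁E₁ = 940600 N, A₂E₂ = 97000000 N, ΣAE = 97940000 N.
δ = PL/ΣAE = 76700·893/97940000 = 0.6993 mm.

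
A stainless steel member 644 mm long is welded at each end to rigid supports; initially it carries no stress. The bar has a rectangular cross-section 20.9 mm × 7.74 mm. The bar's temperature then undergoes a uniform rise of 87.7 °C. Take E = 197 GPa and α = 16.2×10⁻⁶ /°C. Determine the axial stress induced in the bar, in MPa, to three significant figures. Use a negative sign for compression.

Free thermal expansion αLΔT = 16.2e-6 · 644 · 87.7 = 0.915 mm.
The walls impose strain ε = −(0.915)/644 = -1.4207e-03; σ = Eε = 197000 · -1.4207e-03 = -279.9 MPa.

-280 MPa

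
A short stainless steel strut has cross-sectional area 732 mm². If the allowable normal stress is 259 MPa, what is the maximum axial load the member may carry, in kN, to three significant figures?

190 kN

P_max = σ_allow · A = 259 · 732 = 189600 N = 189.6 kN.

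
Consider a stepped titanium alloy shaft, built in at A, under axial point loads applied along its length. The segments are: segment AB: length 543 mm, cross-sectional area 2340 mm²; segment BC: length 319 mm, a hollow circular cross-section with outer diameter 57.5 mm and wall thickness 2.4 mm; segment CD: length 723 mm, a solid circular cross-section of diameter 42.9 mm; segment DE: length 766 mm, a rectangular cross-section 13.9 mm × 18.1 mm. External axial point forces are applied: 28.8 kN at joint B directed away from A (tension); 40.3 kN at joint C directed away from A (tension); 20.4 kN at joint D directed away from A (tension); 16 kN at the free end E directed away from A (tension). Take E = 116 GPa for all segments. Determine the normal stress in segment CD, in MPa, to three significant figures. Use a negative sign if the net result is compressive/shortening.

Internal axial forces (sectioning from the free end, tension +): N_DE = 16 kN, N_CD = 36.4 kN, N_BC = 76.7 kN, N_AB = 105.5 kN.
A_CD = 1445 mm².
σ_CD = N_CD/A_CD = 36400/1445 = 25.18 MPa.

25.2 MPa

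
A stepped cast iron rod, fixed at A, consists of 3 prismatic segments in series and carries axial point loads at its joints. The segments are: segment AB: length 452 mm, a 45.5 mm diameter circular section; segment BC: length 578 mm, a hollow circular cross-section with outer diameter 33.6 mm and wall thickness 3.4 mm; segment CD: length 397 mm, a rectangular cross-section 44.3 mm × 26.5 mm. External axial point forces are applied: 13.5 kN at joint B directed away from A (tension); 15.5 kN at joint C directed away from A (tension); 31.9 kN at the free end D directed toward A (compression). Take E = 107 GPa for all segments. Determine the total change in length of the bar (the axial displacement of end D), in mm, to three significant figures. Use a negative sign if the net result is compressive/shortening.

-0.383 mm

Internal axial forces (sectioning from the free end, tension +): N_CD = -31.9 kN, N_BC = -16.4 kN, N_AB = -2.9 kN.
A_AB = 1626 mm².
A_BC = 322.6 mm².
A_CD = 1174 mm².
δ_AB = -2900·452/(1626·107000) = -0.007534 mm
δ_BC = -16400·578/(322.6·107000) = -0.2746 mm
δ_CD = -31900·397/(1174·107000) = -0.1008 mm
δ = Σδ_i = -0.383 mm.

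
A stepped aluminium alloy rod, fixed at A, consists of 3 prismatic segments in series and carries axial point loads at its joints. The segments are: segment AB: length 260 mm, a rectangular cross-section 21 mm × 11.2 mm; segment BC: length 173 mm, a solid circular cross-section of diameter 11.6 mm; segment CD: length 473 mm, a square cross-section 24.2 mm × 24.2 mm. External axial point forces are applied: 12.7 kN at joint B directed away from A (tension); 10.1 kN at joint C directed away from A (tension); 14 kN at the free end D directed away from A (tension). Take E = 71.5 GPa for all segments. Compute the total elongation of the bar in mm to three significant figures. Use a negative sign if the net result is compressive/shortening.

Internal axial forces (sectioning from the free end, tension +): N_CD = 14 kN, N_BC = 24.1 kN, N_AB = 36.8 kN.
A_AB = 235.2 mm².
A_BC = 105.7 mm².
A_CD = 585.6 mm².
δ_AB = 36800·260/(235.2·71500) = 0.569 mm
δ_BC = 24100·173/(105.7·71500) = 0.5518 mm
δ_CD = 14000·473/(585.6·71500) = 0.1581 mm
δ = Σδ_i = 1.279 mm.

1.28 mm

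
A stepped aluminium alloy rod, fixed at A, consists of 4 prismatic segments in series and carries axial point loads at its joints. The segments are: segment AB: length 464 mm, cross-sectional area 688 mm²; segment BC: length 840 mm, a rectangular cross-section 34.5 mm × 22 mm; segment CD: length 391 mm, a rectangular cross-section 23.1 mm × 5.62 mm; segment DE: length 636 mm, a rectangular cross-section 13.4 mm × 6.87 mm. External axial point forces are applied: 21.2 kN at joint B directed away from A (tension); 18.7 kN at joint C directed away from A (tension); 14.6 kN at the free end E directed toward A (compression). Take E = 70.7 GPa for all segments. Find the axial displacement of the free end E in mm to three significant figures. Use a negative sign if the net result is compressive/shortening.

-1.74 mm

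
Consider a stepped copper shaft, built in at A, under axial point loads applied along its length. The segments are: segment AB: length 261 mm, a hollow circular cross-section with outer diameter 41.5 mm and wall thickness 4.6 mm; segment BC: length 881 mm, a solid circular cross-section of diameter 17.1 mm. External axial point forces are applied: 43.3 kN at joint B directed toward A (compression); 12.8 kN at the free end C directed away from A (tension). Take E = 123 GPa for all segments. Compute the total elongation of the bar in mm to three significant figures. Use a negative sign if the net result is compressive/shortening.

Internal axial forces (sectioning from the free end, tension +): N_BC = 12.8 kN, N_AB = -30.5 kN.
A_AB = 533.3 mm².
A_BC = 229.7 mm².
δ_AB = -30500·261/(533.3·123000) = -0.1214 mm
δ_BC = 12800·881/(229.7·123000) = 0.3992 mm
δ = Σδ_i = 0.2778 mm.

0.278 mm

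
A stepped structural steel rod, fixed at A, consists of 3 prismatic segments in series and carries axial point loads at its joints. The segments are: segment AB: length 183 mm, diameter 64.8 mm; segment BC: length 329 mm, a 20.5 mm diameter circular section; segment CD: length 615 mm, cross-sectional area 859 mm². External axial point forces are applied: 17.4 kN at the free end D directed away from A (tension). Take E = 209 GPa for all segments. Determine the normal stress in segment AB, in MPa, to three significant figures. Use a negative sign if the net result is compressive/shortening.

5.28 MPa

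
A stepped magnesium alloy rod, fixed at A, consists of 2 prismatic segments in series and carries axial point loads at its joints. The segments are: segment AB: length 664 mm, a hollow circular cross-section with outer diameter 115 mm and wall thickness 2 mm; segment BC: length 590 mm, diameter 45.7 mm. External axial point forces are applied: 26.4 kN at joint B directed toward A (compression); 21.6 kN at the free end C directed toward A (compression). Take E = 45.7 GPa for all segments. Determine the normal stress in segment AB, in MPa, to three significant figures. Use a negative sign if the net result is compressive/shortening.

-67.6 MPa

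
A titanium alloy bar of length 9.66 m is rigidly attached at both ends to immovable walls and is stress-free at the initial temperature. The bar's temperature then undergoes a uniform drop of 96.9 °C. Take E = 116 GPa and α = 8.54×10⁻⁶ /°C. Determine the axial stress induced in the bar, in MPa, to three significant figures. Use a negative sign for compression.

Free thermal expansion αLΔT = 8.54e-6 · 9660 · -96.9 = -7.994 mm.
The walls impose strain ε = −(-7.994)/9660 = 8.2753e-04; σ = Eε = 116000 · 8.2753e-04 = 95.99 MPa.

96.0 MPa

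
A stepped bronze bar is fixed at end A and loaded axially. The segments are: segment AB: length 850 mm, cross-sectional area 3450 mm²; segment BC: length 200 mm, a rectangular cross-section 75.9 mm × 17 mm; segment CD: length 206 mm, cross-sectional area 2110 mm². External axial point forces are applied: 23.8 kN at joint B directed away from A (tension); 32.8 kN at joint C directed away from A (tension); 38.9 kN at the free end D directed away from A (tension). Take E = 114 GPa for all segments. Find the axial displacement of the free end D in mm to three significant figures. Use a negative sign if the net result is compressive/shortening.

Internal axial forces (sectioning from the free end, tension +): N_CD = 38.9 kN, N_BC = 71.7 kN, N_AB = 95.5 kN.
A_BC = 1290 mm².
δ_AB = 95500·850/(3450·114000) = 0.2064 mm
δ_BC = 71700·200/(1290·114000) = 0.09749 mm
δ_CD = 38900·206/(2110·114000) = 0.03331 mm
δ = Σδ_i = 0.3372 mm.

0.337 mm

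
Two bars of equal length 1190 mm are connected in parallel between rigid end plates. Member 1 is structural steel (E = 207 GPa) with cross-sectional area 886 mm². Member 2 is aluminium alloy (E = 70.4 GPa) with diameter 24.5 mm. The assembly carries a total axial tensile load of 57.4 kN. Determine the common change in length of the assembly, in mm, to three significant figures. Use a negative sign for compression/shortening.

0.315 mm

A_2 = 471.4 mm².
Equal strain + equilibrium ⇒ each member carries load in proportion to AE: A₁E₁ = 183400000 N, A₂E₂ = 33190000 N, ΣAE = 216600000 N.
δ = PL/ΣAE = 57400·1190/216600000 = 0.3154 mm.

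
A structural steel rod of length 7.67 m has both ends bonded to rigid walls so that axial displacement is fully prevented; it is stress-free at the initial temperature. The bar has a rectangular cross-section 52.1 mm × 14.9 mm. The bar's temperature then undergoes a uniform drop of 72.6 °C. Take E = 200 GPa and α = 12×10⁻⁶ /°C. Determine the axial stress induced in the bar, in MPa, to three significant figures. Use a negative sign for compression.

Free thermal expansion αLΔT = 12e-6 · 7670 · -72.6 = -6.682 mm.
The walls impose strain ε = −(-6.682)/7670 = 8.7120e-04; σ = Eε = 200000 · 8.7120e-04 = 174.2 MPa.

174 MPa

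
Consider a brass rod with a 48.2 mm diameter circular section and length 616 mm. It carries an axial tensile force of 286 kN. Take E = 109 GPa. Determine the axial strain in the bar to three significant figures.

0.00144

A = 1825 mm².
σ = N/A = 156.7 MPa; ε = σ/E = 156.7/109000 = 1.438e-03.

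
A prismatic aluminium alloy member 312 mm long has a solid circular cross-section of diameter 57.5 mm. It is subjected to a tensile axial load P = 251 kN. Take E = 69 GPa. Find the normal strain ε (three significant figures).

0.00140

A = 2597 mm².
σ = N/A = 96.66 MPa; ε = σ/E = 96.66/69000 = 1.401e-03.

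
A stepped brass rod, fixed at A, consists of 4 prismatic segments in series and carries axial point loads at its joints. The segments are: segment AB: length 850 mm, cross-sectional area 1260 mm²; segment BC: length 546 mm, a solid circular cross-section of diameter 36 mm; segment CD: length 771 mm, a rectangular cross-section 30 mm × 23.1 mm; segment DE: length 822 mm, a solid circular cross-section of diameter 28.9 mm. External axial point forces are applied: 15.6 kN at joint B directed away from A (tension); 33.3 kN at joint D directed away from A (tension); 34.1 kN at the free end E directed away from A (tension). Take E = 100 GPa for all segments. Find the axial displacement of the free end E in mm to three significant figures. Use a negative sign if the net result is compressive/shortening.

2.10 mm

Internal axial forces (sectioning from the free end, tension +): N_DE = 34.1 kN, N_CD = 67.4 kN, N_BC = 67.4 kN, N_AB = 83 kN.
A_BC = 1018 mm².
A_CD = 693 mm².
A_DE = 656 mm².
δ_AB = 83000·850/(1260·100000) = 0.5599 mm
δ_BC = 67400·546/(1018·100000) = 0.3615 mm
δ_CD = 67400·771/(693·100000) = 0.7499 mm
δ_DE = 34100·822/(656·100000) = 0.4273 mm
δ = Σδ_i = 2.099 mm.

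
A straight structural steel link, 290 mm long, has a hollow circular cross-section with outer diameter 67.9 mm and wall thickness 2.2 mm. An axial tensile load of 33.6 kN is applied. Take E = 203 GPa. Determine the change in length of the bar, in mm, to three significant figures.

0.106 mm

A = 454.1 mm².
δ_mech = NL/(AE) = 33600·290/(454.1·203000) = 0.1057 mm.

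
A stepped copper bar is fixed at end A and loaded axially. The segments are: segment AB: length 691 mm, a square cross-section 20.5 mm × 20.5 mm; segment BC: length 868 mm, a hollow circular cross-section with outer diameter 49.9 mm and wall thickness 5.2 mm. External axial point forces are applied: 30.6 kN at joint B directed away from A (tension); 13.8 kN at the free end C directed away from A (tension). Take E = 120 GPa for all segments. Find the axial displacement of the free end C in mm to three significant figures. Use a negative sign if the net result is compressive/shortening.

0.745 mm

Internal axial forces (sectioning from the free end, tension +): N_BC = 13.8 kN, N_AB = 44.4 kN.
A_AB = 420.2 mm².
A_BC = 730.2 mm².
δ_AB = 44400·691/(420.2·120000) = 0.6084 mm
δ_BC = 13800·868/(730.2·120000) = 0.1367 mm
δ = Σδ_i = 0.7451 mm.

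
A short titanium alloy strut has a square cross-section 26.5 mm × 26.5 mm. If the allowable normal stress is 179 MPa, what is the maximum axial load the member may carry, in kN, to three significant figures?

126 kN

A = 702.2 mm².
P_max = σ_allow · A = 179 · 702.2 = 125700 N = 125.7 kN.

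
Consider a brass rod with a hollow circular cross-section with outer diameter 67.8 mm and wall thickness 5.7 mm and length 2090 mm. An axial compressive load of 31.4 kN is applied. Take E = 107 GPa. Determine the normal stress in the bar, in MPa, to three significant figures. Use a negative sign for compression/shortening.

A = 1112 mm².
σ = N/A = -31400/1112 = -28.24 MPa.

-28.2 MPa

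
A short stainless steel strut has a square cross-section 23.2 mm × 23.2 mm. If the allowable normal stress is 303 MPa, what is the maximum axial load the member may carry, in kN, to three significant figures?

A = 538.2 mm².
P_max = σ_allow · A = 303 · 538.2 = 163100 N = 163.1 kN.

163 kN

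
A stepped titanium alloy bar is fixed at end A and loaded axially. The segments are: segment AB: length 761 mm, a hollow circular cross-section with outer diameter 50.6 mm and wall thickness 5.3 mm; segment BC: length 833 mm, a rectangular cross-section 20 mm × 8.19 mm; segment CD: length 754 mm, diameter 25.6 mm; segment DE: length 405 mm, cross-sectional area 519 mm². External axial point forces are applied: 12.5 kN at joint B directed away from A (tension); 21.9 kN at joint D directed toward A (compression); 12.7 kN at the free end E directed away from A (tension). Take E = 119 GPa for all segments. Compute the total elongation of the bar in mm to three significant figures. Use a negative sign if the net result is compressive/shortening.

-0.395 mm

Internal axial forces (sectioning from the free end, tension +): N_DE = 12.7 kN, N_CD = -9.2 kN, N_BC = -9.2 kN, N_AB = 3.3 kN.
A_AB = 754.3 mm².
A_BC = 163.8 mm².
A_CD = 514.7 mm².
δ_AB = 3300·761/(754.3·119000) = 0.02798 mm
δ_BC = -9200·833/(163.8·119000) = -0.3932 mm
δ_CD = -9200·754/(514.7·119000) = -0.1133 mm
δ_DE = 12700·405/(519·119000) = 0.08328 mm
δ = Σδ_i = -0.3952 mm.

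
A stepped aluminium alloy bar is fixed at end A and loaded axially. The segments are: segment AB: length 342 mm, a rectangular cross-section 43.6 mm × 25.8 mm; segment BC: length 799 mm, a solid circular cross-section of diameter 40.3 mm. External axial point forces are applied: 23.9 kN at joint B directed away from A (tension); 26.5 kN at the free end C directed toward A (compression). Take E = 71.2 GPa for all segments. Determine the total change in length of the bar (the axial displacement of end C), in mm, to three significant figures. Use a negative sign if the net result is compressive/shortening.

-0.244 mm

Internal axial forces (sectioning from the free end, tension +): N_BC = -26.5 kN, N_AB = -2.6 kN.
A_AB = 1125 mm².
A_BC = 1276 mm².
δ_AB = -2600·342/(1125·71200) = -0.0111 mm
δ_BC = -26500·799/(1276·71200) = -0.2331 mm
δ = Σδ_i = -0.2442 mm.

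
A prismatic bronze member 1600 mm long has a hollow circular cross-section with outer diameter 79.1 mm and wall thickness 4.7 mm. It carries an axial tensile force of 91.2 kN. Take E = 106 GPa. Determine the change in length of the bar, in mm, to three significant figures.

1.25 mm

A = 1099 mm².
δ_mech = NL/(AE) = 91200·1600/(1099·106000) = 1.253 mm.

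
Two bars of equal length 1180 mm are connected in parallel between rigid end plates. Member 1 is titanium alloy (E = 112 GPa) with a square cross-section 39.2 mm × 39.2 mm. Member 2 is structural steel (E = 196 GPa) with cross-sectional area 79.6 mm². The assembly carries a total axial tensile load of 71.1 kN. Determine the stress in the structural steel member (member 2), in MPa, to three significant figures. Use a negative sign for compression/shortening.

74.2 MPa

A_1 = 1537 mm².
Equal strain + equilibrium ⇒ each member carries load in proportion to AE: A₁E₁ = 172100000 N, A₂E₂ = 15600000 N, ΣAE = 187700000 N.
σ₂ = P·E₂/ΣAE = 71100·196000/187700000 = 74.24 MPa.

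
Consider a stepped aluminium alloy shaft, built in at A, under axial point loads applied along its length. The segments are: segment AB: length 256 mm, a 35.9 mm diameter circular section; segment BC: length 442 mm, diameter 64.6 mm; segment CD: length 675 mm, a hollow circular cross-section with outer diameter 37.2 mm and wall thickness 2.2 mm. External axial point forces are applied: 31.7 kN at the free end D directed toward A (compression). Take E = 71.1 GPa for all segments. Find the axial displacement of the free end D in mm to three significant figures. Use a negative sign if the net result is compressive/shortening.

Internal axial forces (sectioning from the free end, tension +): N_CD = -31.7 kN, N_BC = -31.7 kN, N_AB = -31.7 kN.
A_AB = 1012 mm².
A_BC = 3278 mm².
A_CD = 241.9 mm².
δ_AB = -31700·256/(1012·71100) = -0.1128 mm
δ_BC = -31700·442/(3278·71100) = -0.06013 mm
δ_CD = -31700·675/(241.9·71100) = -1.244 mm
δ = Σδ_i = -1.417 mm.

-1.42 mm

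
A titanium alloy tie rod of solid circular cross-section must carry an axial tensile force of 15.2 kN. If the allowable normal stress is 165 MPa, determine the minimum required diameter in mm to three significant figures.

10.8 mm

Required area A ≥ P/σ_allow = 15200/165 = 92.12 mm².
For a solid circular section, d ≥ √(4A/π) = 10.83 mm.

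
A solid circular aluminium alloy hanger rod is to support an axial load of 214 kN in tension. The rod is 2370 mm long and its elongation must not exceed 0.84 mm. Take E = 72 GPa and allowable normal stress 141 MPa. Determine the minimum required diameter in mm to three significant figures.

103 mm

Required area A ≥ P/σ_allow = 214000/141 = 1518 mm².
For a solid circular section, d ≥ √(4A/π) = 43.96 mm.
Elongation limit: A ≥ PL/(Eδ_allow) = 214000·2370/(72000·0.84) = 8386 mm² ⇒ d ≥ 103.3 mm.
The elongation limit governs.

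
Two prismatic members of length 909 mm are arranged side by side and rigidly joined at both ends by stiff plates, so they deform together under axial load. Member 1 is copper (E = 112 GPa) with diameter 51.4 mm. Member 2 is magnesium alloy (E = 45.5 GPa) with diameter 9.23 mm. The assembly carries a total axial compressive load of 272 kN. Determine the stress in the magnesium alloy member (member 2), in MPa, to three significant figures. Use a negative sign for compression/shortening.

-52.6 MPa

A_1 = 2075 mm².
A_2 = 66.91 mm².
Equal strain + equilibrium ⇒ each member carries load in proportion to AE: A₁E₁ = 232400000 N, A₂E₂ = 3044000 N, ΣAE = 235400000 N.
σ₂ = P·E₂/ΣAE = -272000·45500/235400000 = -52.56 MPa.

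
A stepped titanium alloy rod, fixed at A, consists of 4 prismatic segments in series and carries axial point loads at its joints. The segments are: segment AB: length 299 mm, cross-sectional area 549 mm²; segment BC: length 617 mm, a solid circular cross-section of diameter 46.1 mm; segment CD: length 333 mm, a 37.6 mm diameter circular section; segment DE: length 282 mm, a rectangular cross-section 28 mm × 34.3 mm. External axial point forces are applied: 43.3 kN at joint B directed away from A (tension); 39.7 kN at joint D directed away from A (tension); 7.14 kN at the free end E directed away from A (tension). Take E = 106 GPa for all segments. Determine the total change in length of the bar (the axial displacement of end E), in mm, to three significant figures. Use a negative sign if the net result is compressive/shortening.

Internal axial forces (sectioning from the free end, tension +): N_DE = 7.14 kN, N_CD = 46.84 kN, N_BC = 46.84 kN, N_AB = 90.14 kN.
A_BC = 1669 mm².
A_CD = 1110 mm².
A_DE = 960.4 mm².
δ_AB = 90140·299/(549·106000) = 0.4631 mm
δ_BC = 46840·617/(1669·106000) = 0.1633 mm
δ_CD = 46840·333/(1110·106000) = 0.1325 mm
δ_DE = 7140·282/(960.4·106000) = 0.01978 mm
δ = Σδ_i = 0.7788 mm.

0.779 mm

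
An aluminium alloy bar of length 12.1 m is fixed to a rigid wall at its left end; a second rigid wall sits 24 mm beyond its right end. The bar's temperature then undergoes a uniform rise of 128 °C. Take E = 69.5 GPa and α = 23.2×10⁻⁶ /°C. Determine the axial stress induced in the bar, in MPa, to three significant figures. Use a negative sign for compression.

Free thermal expansion αLΔT = 23.2e-6 · 12100 · 128 = 35.93 mm.
The walls engage after the gap closes; constrained expansion = 35.93 − 24 = 11.93 mm.
The walls impose strain ε = −(11.93)/12100 = -9.8613e-04; σ = Eε = 69500 · -9.8613e-04 = -68.54 MPa.

-68.5 MPa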